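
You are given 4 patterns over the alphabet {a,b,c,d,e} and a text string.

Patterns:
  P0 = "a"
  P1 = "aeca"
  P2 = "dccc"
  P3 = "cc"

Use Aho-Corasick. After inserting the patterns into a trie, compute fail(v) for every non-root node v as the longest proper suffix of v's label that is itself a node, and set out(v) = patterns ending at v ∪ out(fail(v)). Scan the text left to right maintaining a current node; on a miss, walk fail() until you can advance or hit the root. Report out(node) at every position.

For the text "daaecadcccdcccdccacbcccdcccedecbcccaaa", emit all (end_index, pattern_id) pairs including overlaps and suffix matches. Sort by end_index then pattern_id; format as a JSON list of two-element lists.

Build:
Trie nodes:
  0='ε' goto a→1 c→9 d→5
  1='a' goto e→2  [P0 ends]
  2='ae' goto c→3
  3='aec' goto a→4
  4='aeca' goto ·  [P1 ends]
  5='d' goto c→6
  6='dc' goto c→7
  7='dcc' goto c→8
  8='dccc' goto ·  [P2 ends]
  9='c' goto c→10
  10='cc' goto ·  [P3 ends]

BFS fail/out derivation:
  fail(1) 'a': from fail(0)=0 chase 'a': 0 ⇒ 0;  out={0}∪out(0)={0}
  fail(5) 'd': from fail(0)=0 chase 'd': 0 ⇒ 0;  out=∅∪out(0)=∅
  fail(9) 'c': from fail(0)=0 chase 'c': 0 ⇒ 0;  out=∅∪out(0)=∅
  fail(2) 'ae': from fail(1)=0 chase 'e': 0 ⇒ 0;  out=∅∪out(0)=∅
  fail(6) 'dc': from fail(5)=0 chase 'c': 0 ⇒ 9;  out=∅∪out(9)=∅
  fail(10) 'cc': from fail(9)=0 chase 'c': 0 ⇒ 9;  out={3}∪out(9)={3}
  fail(3) 'aec': from fail(2)=0 chase 'c': 0 ⇒ 9;  out=∅∪out(9)=∅
  fail(7) 'dcc': from fail(6)=9 chase 'c': 9 ⇒ 10;  out=∅∪out(10)={3}
  fail(4) 'aeca': from fail(3)=9 chase 'a': 9→0 ⇒ 1;  out={1}∪out(1)={0,1}
  fail(8) 'dccc': from fail(7)=10 chase 'c': 10→9 ⇒ 10;  out={2}∪out(10)={2,3}

Text stream:
[0] read 'd'  n0⇒n5
[1] read 'a'  n5⇒n1 (fail-walked)  → match P0@[1:1]
[2] read 'a'  n1⇒n1 (fail-walked)  → match P0@[2:2]
[3] read 'e'  n1⇒n2
[4] read 'c'  n2⇒n3
[5] read 'a'  n3⇒n4  → match P0@[5:5],P1@[2:5]
[6] read 'd'  n4⇒n5 (fail-walked)
[7] read 'c'  n5⇒n6
[8] read 'c'  n6⇒n7  → match P3@[7:8]
[9] read 'c'  n7⇒n8  → match P2@[6:9],P3@[8:9]
[10] read 'd'  n8⇒n5 (fail-walked)
[11] read 'c'  n5⇒n6
[12] read 'c'  n6⇒n7  → match P3@[11:12]
[13] read 'c'  n7⇒n8  → match P2@[10:13],P3@[12:13]
[14] read 'd'  n8⇒n5 (fail-walked)
[15] read 'c'  n5⇒n6
[16] read 'c'  n6⇒n7  → match P3@[15:16]
[17] read 'a'  n7⇒n1 (fail-walked)  → match P0@[17:17]
[18] read 'c'  n1⇒n9 (fail-walked)
[19] read 'b'  n9⇒n0 (fail-walked)
[20] read 'c'  n0⇒n9
[21] read 'c'  n9⇒n10  → match P3@[20:21]
[22] read 'c'  n10⇒n10 (fail-walked)  → match P3@[21:22]
[23] read 'd'  n10⇒n5 (fail-walked)
[24] read 'c'  n5⇒n6
[25] read 'c'  n6⇒n7  → match P3@[24:25]
[26] read 'c'  n7⇒n8  → match P2@[23:26],P3@[25:26]
[27] read 'e'  n8⇒n0 (fail-walked)
[28] read 'd'  n0⇒n5
[29] read 'e'  n5⇒n0 (fail-walked)
[30] read 'c'  n0⇒n9
[31] read 'b'  n9⇒n0 (fail-walked)
[32] read 'c'  n0⇒n9
[33] read 'c'  n9⇒n10  → match P3@[32:33]
[34] read 'c'  n10⇒n10 (fail-walked)  → match P3@[33:34]
[35] read 'a'  n10⇒n1 (fail-walked)  → match P0@[35:35]
[36] read 'a'  n1⇒n1 (fail-walked)  → match P0@[36:36]
[37] read 'a'  n1⇒n1 (fail-walked)  → match P0@[37:37]

All matches (sorted): [[1,0],[2,0],[5,0],[5,1],[8,3],[9,2],[9,3],[12,3],[13,2],[13,3],[16,3],[17,0],[21,3],[22,3],[25,3],[26,2],[26,3],[33,3],[34,3],[35,0],[36,0],[37,0]]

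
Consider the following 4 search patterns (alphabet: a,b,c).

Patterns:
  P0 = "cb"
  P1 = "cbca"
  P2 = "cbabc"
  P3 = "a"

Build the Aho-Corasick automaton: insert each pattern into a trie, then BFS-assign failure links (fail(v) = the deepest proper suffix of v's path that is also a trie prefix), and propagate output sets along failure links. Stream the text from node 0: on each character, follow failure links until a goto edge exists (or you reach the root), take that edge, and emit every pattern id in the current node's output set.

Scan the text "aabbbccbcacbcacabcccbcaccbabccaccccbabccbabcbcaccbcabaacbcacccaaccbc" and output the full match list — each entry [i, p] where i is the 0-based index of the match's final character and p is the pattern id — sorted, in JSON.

Build automaton:
Trie (insert patterns):
  n0 'ε': a→8 c→1
  n1 'c': b→2
  n2 'cb': a→5 c→3  [P0 ends]
  n3 'cbc': a→4
  n4 'cbca': ·  [P1 ends]
  n5 'cba': b→6
  n6 'cbab': c→7
  n7 'cbabc': ·  [P2 ends]
  n8 'a': ·  [P3 ends]

BFS fail/out derivation:
  n1('c'): parent n0 fail=0; on 'c' 0 → fail=0;  out ∅∪∅=∅
  n8('a'): parent n0 fail=0; on 'a' 0 → fail=0;  out {3}∪∅={3}
  n2('cb'): parent n1 fail=0; on 'b' 0 → fail=0;  out {0}∪∅={0}
  n3('cbc'): parent n2 fail=0; on 'c' 0 → fail=1;  out ∅∪∅=∅
  n5('cba'): parent n2 fail=0; on 'a' 0 → fail=8;  out ∅∪{3}={3}
  n4('cbca'): parent n3 fail=1; on 'a' 1→0 → fail=8;  out {1}∪{3}={1,3}
  n6('cbab'): parent n5 fail=8; on 'b' 8→0 → fail=0;  out ∅∪∅=∅
  n7('cbabc'): parent n6 fail=0; on 'c' 0 → fail=1;  out {2}∪∅={2}

Text stream:
i=0 'a': node 0→8  → match P3@[0:0]
i=1 'a': node 8→8 (via fail)  → match P3@[1:1]
i=2 'b': node 8→0 (via fail)
i=3 'b': node 0→0
i=4 'b': node 0→0
i=5 'c': node 0→1
i=6 'c': node 1→1 (via fail)
i=7 'b': node 1→2  → match P0@[6:7]
i=8 'c': node 2→3
i=9 'a': node 3→4  → match P1@[6:9],P3@[9:9]
i=10 'c': node 4→1 (via fail)
i=11 'b': node 1→2  → match P0@[10:11]
i=12 'c': node 2→3
i=13 'a': node 3→4  → match P1@[10:13],P3@[13:13]
i=14 'c': node 4→1 (via fail)
i=15 'a': node 1→8 (via fail)  → match P3@[15:15]
i=16 'b': node 8→0 (via fail)
i=17 'c': node 0→1
i=18 'c': node 1→1 (via fail)
i=19 'c': node 1→1 (via fail)
i=20 'b': node 1→2  → match P0@[19:20]
i=21 'c': node 2→3
i=22 'a': node 3→4  → match P1@[19:22],P3@[22:22]
i=23 'c': node 4→1 (via fail)
i=24 'c': node 1→1 (via fail)
i=25 'b': node 1→2  → match P0@[24:25]
i=26 'a': node 2→5  → match P3@[26:26]
i=27 'b': node 5→6
i=28 'c': node 6→7  → match P2@[24:28]
i=29 'c': node 7→1 (via fail)
i=30 'a': node 1→8 (via fail)  → match P3@[30:30]
i=31 'c': node 8→1 (via fail)
i=32 'c': node 1→1 (via fail)
i=33 'c': node 1→1 (via fail)
i=34 'c': node 1→1 (via fail)
i=35 'b': node 1→2  → match P0@[34:35]
i=36 'a': node 2→5  → match P3@[36:36]
i=37 'b': node 5→6
i=38 'c': node 6→7  → match P2@[34:38]
i=39 'c': node 7→1 (via fail)
i=40 'b': node 1→2  → match P0@[39:40]
i=41 'a': node 2→5  → match P3@[41:41]
i=42 'b': node 5→6
i=43 'c': node 6→7  → match P2@[39:43]
i=44 'b': node 7→2 (via fail)  → match P0@[43:44]
i=45 'c': node 2→3
i=46 'a': node 3→4  → match P1@[43:46],P3@[46:46]
i=47 'c': node 4→1 (via fail)
i=48 'c': node 1→1 (via fail)
i=49 'b': node 1→2  → match P0@[48:49]
i=50 'c': node 2→3
i=51 'a': node 3→4  → match P1@[48:51],P3@[51:51]
i=52 'b': node 4→0 (via fail)
i=53 'a': node 0→8  → match P3@[53:53]
i=54 'a': node 8→8 (via fail)  → match P3@[54:54]
i=55 'c': node 8→1 (via fail)
i=56 'b': node 1→2  → match P0@[55:56]
i=57 'c': node 2→3
i=58 'a': node 3→4  → match P1@[55:58],P3@[58:58]
i=59 'c': node 4→1 (via fail)
i=60 'c': node 1→1 (via fail)
i=61 'c': node 1→1 (via fail)
i=62 'a': node 1→8 (via fail)  → match P3@[62:62]
i=63 'a': node 8→8 (via fail)  → match P3@[63:63]
i=64 'c': node 8→1 (via fail)
i=65 'c': node 1→1 (via fail)
i=66 'b': node 1→2  → match P0@[65:66]
i=67 'c': node 2→3

Result: [[0,3],[1,3],[7,0],[9,1],[9,3],[11,0],[13,1],[13,3],[15,3],[20,0],[22,1],[22,3],[25,0],[26,3],[28,2],[30,3],[35,0],[36,3],[38,2],[40,0],[41,3],[43,2],[44,0],[46,1],[46,3],[49,0],[51,1],[51,3],[53,3],[54,3],[56,0],[58,1],[58,3],[62,3],[63,3],[66,0]]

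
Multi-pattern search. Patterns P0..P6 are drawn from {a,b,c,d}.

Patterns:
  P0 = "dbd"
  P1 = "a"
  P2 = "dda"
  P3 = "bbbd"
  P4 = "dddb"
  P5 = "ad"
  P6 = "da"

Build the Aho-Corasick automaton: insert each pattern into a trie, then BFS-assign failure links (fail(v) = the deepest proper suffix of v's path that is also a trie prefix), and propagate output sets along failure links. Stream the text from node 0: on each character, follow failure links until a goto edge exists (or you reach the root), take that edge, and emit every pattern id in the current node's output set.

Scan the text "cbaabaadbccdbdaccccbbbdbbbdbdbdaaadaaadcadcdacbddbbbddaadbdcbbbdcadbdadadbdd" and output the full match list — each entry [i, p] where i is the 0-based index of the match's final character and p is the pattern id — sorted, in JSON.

Build automaton:
Trie (insert patterns):
  0='ε' goto a→4 b→7 d→1
  1='d' goto a→14 b→2 d→5
  2='db' goto d→3
  3='dbd' goto ·  ←P0
  4='a' goto d→13  ←P1
  5='dd' goto a→6 d→11
  6='dda' goto ·  ←P2
  7='b' goto b→8
  8='bb' goto b→9
  9='bbb' goto d→10
  10='bbbd' goto ·  ←P3
  11='ddd' goto b→12
  12='dddb' goto ·  ←P4
  13='ad' goto ·  ←P5
  14='da' goto ·  ←P6

Failure links (BFS by depth):
  fail(1) 'd': from fail(0)=0 chase 'd': 0 ⇒ 0;  out=∅∪out(0)=∅
  fail(4) 'a': from fail(0)=0 chase 'a': 0 ⇒ 0;  out={1}∪out(0)={1}
  fail(7) 'b': from fail(0)=0 chase 'b': 0 ⇒ 0;  out=∅∪out(0)=∅
  fail(2) 'db': from fail(1)=0 chase 'b': 0 ⇒ 7;  out=∅∪out(7)=∅
  fail(5) 'dd': from fail(1)=0 chase 'd': 0 ⇒ 1;  out=∅∪out(1)=∅
  fail(8) 'bb': from fail(7)=0 chase 'b': 0 ⇒ 7;  out=∅∪out(7)=∅
  fail(13) 'ad': from fail(4)=0 chase 'd': 0 ⇒ 1;  out={5}∪out(1)={5}
  fail(14) 'da': from fail(1)=0 chase 'a': 0 ⇒ 4;  out={6}∪out(4)={1,6}
  fail(3) 'dbd': from fail(2)=7 chase 'd': 7→0 ⇒ 1;  out={0}∪out(1)={0}
  fail(6) 'dda': from fail(5)=1 chase 'a': 1 ⇒ 14;  out={2}∪out(14)={1,2,6}
  fail(9) 'bbb': from fail(8)=7 chase 'b': 7 ⇒ 8;  out=∅∪out(8)=∅
  fail(11) 'ddd': from fail(5)=1 chase 'd': 1 ⇒ 5;  out=∅∪out(5)=∅
  fail(10) 'bbbd': from fail(9)=8 chase 'd': 8→7→0 ⇒ 1;  out={3}∪out(1)={3}
  fail(12) 'dddb': from fail(11)=5 chase 'b': 5→1 ⇒ 2;  out={4}∪out(2)={4}

Scan:
i=0 'c': node 0→0
i=1 'b': node 0→7
i=2 'a': node 7→4 (via fail)  emit P1@[2:2]
i=3 'a': node 4→4 (via fail)  emit P1@[3:3]
i=4 'b': node 4→7 (via fail)
i=5 'a': node 7→4 (via fail)  emit P1@[5:5]
i=6 'a': node 4→4 (via fail)  emit P1@[6:6]
i=7 'd': node 4→13  emit P5@[6:7]
i=8 'b': node 13→2 (via fail)
i=9 'c': node 2→0 (via fail)
i=10 'c': node 0→0
i=11 'd': node 0→1
i=12 'b': node 1→2
i=13 'd': node 2→3  emit P0@[11:13]
i=14 'a': node 3→14 (via fail)  emit P1@[14:14],P6@[13:14]
i=15 'c': node 14→0 (via fail)
i=16 'c': node 0→0
i=17 'c': node 0→0
i=18 'c': node 0→0
i=19 'b': node 0→7
i=20 'b': node 7→8
i=21 'b': node 8→9
i=22 'd': node 9→10  emit P3@[19:22]
i=23 'b': node 10→2 (via fail)
i=24 'b': node 2→8 (via fail)
i=25 'b': node 8→9
i=26 'd': node 9→10  emit P3@[23:26]
i=27 'b': node 10→2 (via fail)
i=28 'd': node 2→3  emit P0@[26:28]
i=29 'b': node 3→2 (via fail)
i=30 'd': node 2→3  emit P0@[28:30]
i=31 'a': node 3→14 (via fail)  emit P1@[31:31],P6@[30:31]
i=32 'a': node 14→4 (via fail)  emit P1@[32:32]
i=33 'a': node 4→4 (via fail)  emit P1@[33:33]
i=34 'd': node 4→13  emit P5@[33:34]
i=35 'a': node 13→14 (via fail)  emit P1@[35:35],P6@[34:35]
i=36 'a': node 14→4 (via fail)  emit P1@[36:36]
i=37 'a': node 4→4 (via fail)  emit P1@[37:37]
i=38 'd': node 4→13  emit P5@[37:38]
i=39 'c': node 13→0 (via fail)
i=40 'a': node 0→4  emit P1@[40:40]
i=41 'd': node 4→13  emit P5@[40:41]
i=42 'c': node 13→0 (via fail)
i=43 'd': node 0→1
i=44 'a': node 1→14  emit P1@[44:44],P6@[43:44]
i=45 'c': node 14→0 (via fail)
i=46 'b': node 0→7
i=47 'd': node 7→1 (via fail)
i=48 'd': node 1→5
i=49 'b': node 5→2 (via fail)
i=50 'b': node 2→8 (via fail)
i=51 'b': node 8→9
i=52 'd': node 9→10  emit P3@[49:52]
i=53 'd': node 10→5 (via fail)
i=54 'a': node 5→6  emit P1@[54:54],P2@[52:54],P6@[53:54]
i=55 'a': node 6→4 (via fail)  emit P1@[55:55]
i=56 'd': node 4→13  emit P5@[55:56]
i=57 'b': node 13→2 (via fail)
i=58 'd': node 2→3  emit P0@[56:58]
i=59 'c': node 3→0 (via fail)
i=60 'b': node 0→7
i=61 'b': node 7→8
i=62 'b': node 8→9
i=63 'd': node 9→10  emit P3@[60:63]
i=64 'c': node 10→0 (via fail)
i=65 'a': node 0→4  emit P1@[65:65]
i=66 'd': node 4→13  emit P5@[65:66]
i=67 'b': node 13→2 (via fail)
i=68 'd': node 2→3  emit P0@[66:68]
i=69 'a': node 3→14 (via fail)  emit P1@[69:69],P6@[68:69]
i=70 'd': node 14→13 (via fail)  emit P5@[69:70]
i=71 'a': node 13→14 (via fail)  emit P1@[71:71],P6@[70:71]
i=72 'd': node 14→13 (via fail)  emit P5@[71:72]
i=73 'b': node 13→2 (via fail)
i=74 'd': node 2→3  emit P0@[72:74]
i=75 'd': node 3→5 (via fail)

All matches (sorted): [[2,1],[3,1],[5,1],[6,1],[7,5],[13,0],[14,1],[14,6],[22,3],[26,3],[28,0],[30,0],[31,1],[31,6],[32,1],[33,1],[34,5],[35,1],[35,6],[36,1],[37,1],[38,5],[40,1],[41,5],[44,1],[44,6],[52,3],[54,1],[54,2],[54,6],[55,1],[56,5],[58,0],[63,3],[65,1],[66,5],[68,0],[69,1],[69,6],[70,5],[71,1],[71,6],[72,5],[74,0]]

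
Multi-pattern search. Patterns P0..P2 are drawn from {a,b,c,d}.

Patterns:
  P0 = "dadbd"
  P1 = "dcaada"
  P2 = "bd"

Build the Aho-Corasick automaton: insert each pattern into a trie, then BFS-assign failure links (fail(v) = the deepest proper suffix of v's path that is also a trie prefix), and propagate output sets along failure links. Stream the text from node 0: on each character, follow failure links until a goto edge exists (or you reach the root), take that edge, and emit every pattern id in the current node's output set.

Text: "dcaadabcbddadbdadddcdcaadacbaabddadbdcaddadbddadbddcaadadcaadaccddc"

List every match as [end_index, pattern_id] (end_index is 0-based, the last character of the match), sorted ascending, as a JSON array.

Build:
Trie nodes:
  0='ε' goto b→11 d→1
  1='d' goto a→2 c→6
  2='da' goto d→3
  3='dad' goto b→4
  4='dadb' goto d→5
  5='dadbd' goto ·  ←P0
  6='dc' goto a→7
  7='dca' goto a→8
  8='dcaa' goto d→9
  9='dcaad' goto a→10
  10='dcaada' goto ·  ←P1
  11='b' goto d→12
  12='bd' goto ·  ←P2

BFS fail/out derivation:
  fail(1) 'd': from fail(0)=0 chase 'd': 0 ⇒ 0;  out=∅∪out(0)=∅
  fail(11) 'b': from fail(0)=0 chase 'b': 0 ⇒ 0;  out=∅∪out(0)=∅
  fail(2) 'da': from fail(1)=0 chase 'a': 0 ⇒ 0;  out=∅∪out(0)=∅
  fail(6) 'dc': from fail(1)=0 chase 'c': 0 ⇒ 0;  out=∅∪out(0)=∅
  fail(12) 'bd': from fail(11)=0 chase 'd': 0 ⇒ 1;  out={2}∪out(1)={2}
  fail(3) 'dad': from fail(2)=0 chase 'd': 0 ⇒ 1;  out=∅∪out(1)=∅
  fail(7) 'dca': from fail(6)=0 chase 'a': 0 ⇒ 0;  out=∅∪out(0)=∅
  fail(4) 'dadb': from fail(3)=1 chase 'b': 1→0 ⇒ 11;  out=∅∪out(11)=∅
  fail(8) 'dcaa': from fail(7)=0 chase 'a': 0 ⇒ 0;  out=∅∪out(0)=∅
  fail(5) 'dadbd': from fail(4)=11 chase 'd': 11 ⇒ 12;  out={0}∪out(12)={0,2}
  fail(9) 'dcaad': from fail(8)=0 chase 'd': 0 ⇒ 1;  out=∅∪out(1)=∅
  fail(10) 'dcaada': from fail(9)=1 chase 'a': 1 ⇒ 2;  out={1}∪out(2)={1}

Scan:
pos 0 'd': at 1
pos 1 'c': at 6
pos 2 'a': at 7
pos 3 'a': at 8
pos 4 'd': at 9
pos 5 'a': at 10  → match P1@[0:5]
pos 6 'b': at 11 (via fail)
pos 7 'c': at 0 (via fail)
pos 8 'b': at 11
pos 9 'd': at 12  → match P2@[8:9]
pos 10 'd': at 1 (via fail)
pos 11 'a': at 2
pos 12 'd': at 3
pos 13 'b': at 4
pos 14 'd': at 5  → match P0@[10:14],P2@[13:14]
pos 15 'a': at 2 (via fail)
pos 16 'd': at 3
pos 17 'd': at 1 (via fail)
pos 18 'd': at 1 (via fail)
pos 19 'c': at 6
pos 20 'd': at 1 (via fail)
pos 21 'c': at 6
pos 22 'a': at 7
pos 23 'a': at 8
pos 24 'd': at 9
pos 25 'a': at 10  → match P1@[20:25]
pos 26 'c': at 0 (via fail)
pos 27 'b': at 11
pos 28 'a': at 0 (via fail)
pos 29 'a': at 0
pos 30 'b': at 11
pos 31 'd': at 12  → match P2@[30:31]
pos 32 'd': at 1 (via fail)
pos 33 'a': at 2
pos 34 'd': at 3
pos 35 'b': at 4
pos 36 'd': at 5  → match P0@[32:36],P2@[35:36]
pos 37 'c': at 6 (via fail)
pos 38 'a': at 7
pos 39 'd': at 1 (via fail)
pos 40 'd': at 1 (via fail)
pos 41 'a': at 2
pos 42 'd': at 3
pos 43 'b': at 4
pos 44 'd': at 5  → match P0@[40:44],P2@[43:44]
pos 45 'd': at 1 (via fail)
pos 46 'a': at 2
pos 47 'd': at 3
pos 48 'b': at 4
pos 49 'd': at 5  → match P0@[45:49],P2@[48:49]
pos 50 'd': at 1 (via fail)
pos 51 'c': at 6
pos 52 'a': at 7
pos 53 'a': at 8
pos 54 'd': at 9
pos 55 'a': at 10  → match P1@[50:55]
pos 56 'd': at 3 (via fail)
pos 57 'c': at 6 (via fail)
pos 58 'a': at 7
pos 59 'a': at 8
pos 60 'd': at 9
pos 61 'a': at 10  → match P1@[56:61]
pos 62 'c': at 0 (via fail)
pos 63 'c': at 0
pos 64 'd': at 1
pos 65 'd': at 1 (via fail)
pos 66 'c': at 6

All matches (sorted): [[5,1],[9,2],[14,0],[14,2],[25,1],[31,2],[36,0],[36,2],[44,0],[44,2],[49,0],[49,2],[55,1],[61,1]]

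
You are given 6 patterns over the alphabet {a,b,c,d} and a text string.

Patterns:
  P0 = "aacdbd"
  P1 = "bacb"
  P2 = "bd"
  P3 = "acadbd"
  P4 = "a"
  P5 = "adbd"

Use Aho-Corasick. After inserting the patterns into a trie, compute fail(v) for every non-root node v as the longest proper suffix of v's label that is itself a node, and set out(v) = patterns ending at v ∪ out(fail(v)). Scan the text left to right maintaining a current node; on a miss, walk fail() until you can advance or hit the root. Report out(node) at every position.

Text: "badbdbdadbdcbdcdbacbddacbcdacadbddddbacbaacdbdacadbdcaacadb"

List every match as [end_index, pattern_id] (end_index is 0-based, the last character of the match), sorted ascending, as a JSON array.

Build automaton:
Trie nodes:
  n0 'ε': a→1 b→7
  n1 'a': a→2 c→12 d→17  [P4 ends]
  n2 'aa': c→3
  n3 'aac': d→4
  n4 'aacd': b→5
  n5 'aacdb': d→6
  n6 'aacdbd': ·  [P0 ends]
  n7 'b': a→8 d→11
  n8 'ba': c→9
  n9 'bac': b→10
  n10 'bacb': ·  [P1 ends]
  n11 'bd': ·  [P2 ends]
  n12 'ac': a→13
  n13 'aca': d→14
  n14 'acad': b→15
  n15 'acadb': d→16
  n16 'acadbd': ·  [P3 ends]
  n17 'ad': b→18
  n18 'adb': d→19
  n19 'adbd': ·  [P5 ends]

BFS fail/out derivation:
  n1('a'): parent n0 fail=0; on 'a' 0 → fail=0;  out {4}∪∅={4}
  n7('b'): parent n0 fail=0; on 'b' 0 → fail=0;  out ∅∪∅=∅
  n2('aa'): parent n1 fail=0; on 'a' 0 → fail=1;  out ∅∪{4}={4}
  n8('ba'): parent n7 fail=0; on 'a' 0 → fail=1;  out ∅∪{4}={4}
  n11('bd'): parent n7 fail=0; on 'd' 0 → fail=0;  out {2}∪∅={2}
  n12('ac'): parent n1 fail=0; on 'c' 0 → fail=0;  out ∅∪∅=∅
  n17('ad'): parent n1 fail=0; on 'd' 0 → fail=0;  out ∅∪∅=∅
  n3('aac'): parent n2 fail=1; on 'c' 1 → fail=12;  out ∅∪∅=∅
  n9('bac'): parent n8 fail=1; on 'c' 1 → fail=12;  out ∅∪∅=∅
  n13('aca'): parent n12 fail=0; on 'a' 0 → fail=1;  out ∅∪{4}={4}
  n18('adb'): parent n17 fail=0; on 'b' 0 → fail=7;  out ∅∪∅=∅
  n4('aacd'): parent n3 fail=12; on 'd' 12→0 → fail=0;  out ∅∪∅=∅
  n10('bacb'): parent n9 fail=12; on 'b' 12→0 → fail=7;  out {1}∪∅={1}
  n14('acad'): parent n13 fail=1; on 'd' 1 → fail=17;  out ∅∪∅=∅
  n19('adbd'): parent n18 fail=7; on 'd' 7 → fail=11;  out {5}∪{2}={2,5}
  n5('aacdb'): parent n4 fail=0; on 'b' 0 → fail=7;  out ∅∪∅=∅
  n15('acadb'): parent n14 fail=17; on 'b' 17 → fail=18;  out ∅∪∅=∅
  n6('aacdbd'): parent n5 fail=7; on 'd' 7 → fail=11;  out {0}∪{2}={0,2}
  n16('acadbd'): parent n15 fail=18; on 'd' 18 → fail=19;  out {3}∪{2,5}={2,3,5}

Scan:
[0] read 'b'  n0⇒n7
[1] read 'a'  n7⇒n8  → match P4@[1:1]
[2] read 'd'  n8⇒n17 (via fail)
[3] read 'b'  n17⇒n18
[4] read 'd'  n18⇒n19  → match P2@[3:4],P5@[1:4]
[5] read 'b'  n19⇒n7 (via fail)
[6] read 'd'  n7⇒n11  → match P2@[5:6]
[7] read 'a'  n11⇒n1 (via fail)  → match P4@[7:7]
[8] read 'd'  n1⇒n17
[9] read 'b'  n17⇒n18
[10] read 'd'  n18⇒n19  → match P2@[9:10],P5@[7:10]
[11] read 'c'  n19⇒n0 (via fail)
[12] read 'b'  n0⇒n7
[13] read 'd'  n7⇒n11  → match P2@[12:13]
[14] read 'c'  n11⇒n0 (via fail)
[15] read 'd'  n0⇒n0
[16] read 'b'  n0⇒n7
[17] read 'a'  n7⇒n8  → match P4@[17:17]
[18] read 'c'  n8⇒n9
[19] read 'b'  n9⇒n10  → match P1@[16:19]
[20] read 'd'  n10⇒n11 (via fail)  → match P2@[19:20]
[21] read 'd'  n11⇒n0 (via fail)
[22] read 'a'  n0⇒n1  → match P4@[22:22]
[23] read 'c'  n1⇒n12
[24] read 'b'  n12⇒n7 (via fail)
[25] read 'c'  n7⇒n0 (via fail)
[26] read 'd'  n0⇒n0
[27] read 'a'  n0⇒n1  → match P4@[27:27]
[28] read 'c'  n1⇒n12
[29] read 'a'  n12⇒n13  → match P4@[29:29]
[30] read 'd'  n13⇒n14
[31] read 'b'  n14⇒n15
[32] read 'd'  n15⇒n16  → match P2@[31:32],P3@[27:32],P5@[29:32]
[33] read 'd'  n16⇒n0 (via fail)
[34] read 'd'  n0⇒n0
[35] read 'd'  n0⇒n0
[36] read 'b'  n0⇒n7
[37] read 'a'  n7⇒n8  → match P4@[37:37]
[38] read 'c'  n8⇒n9
[39] read 'b'  n9⇒n10  → match P1@[36:39]
[40] read 'a'  n10⇒n8 (via fail)  → match P4@[40:40]
[41] read 'a'  n8⇒n2 (via fail)  → match P4@[41:41]
[42] read 'c'  n2⇒n3
[43] read 'd'  n3⇒n4
[44] read 'b'  n4⇒n5
[45] read 'd'  n5⇒n6  → match P0@[40:45],P2@[44:45]
[46] read 'a'  n6⇒n1 (via fail)  → match P4@[46:46]
[47] read 'c'  n1⇒n12
[48] read 'a'  n12⇒n13  → match P4@[48:48]
[49] read 'd'  n13⇒n14
[50] read 'b'  n14⇒n15
[51] read 'd'  n15⇒n16  → match P2@[50:51],P3@[46:51],P5@[48:51]
[52] read 'c'  n16⇒n0 (via fail)
[53] read 'a'  n0⇒n1  → match P4@[53:53]
[54] read 'a'  n1⇒n2  → match P4@[54:54]
[55] read 'c'  n2⇒n3
[56] read 'a'  n3⇒n13 (via fail)  → match P4@[56:56]
[57] read 'd'  n13⇒n14
[58] read 'b'  n14⇒n15

Result: [[1,4],[4,2],[4,5],[6,2],[7,4],[10,2],[10,5],[13,2],[17,4],[19,1],[20,2],[22,4],[27,4],[29,4],[32,2],[32,3],[32,5],[37,4],[39,1],[40,4],[41,4],[45,0],[45,2],[46,4],[48,4],[51,2],[51,3],[51,5],[53,4],[54,4],[56,4]]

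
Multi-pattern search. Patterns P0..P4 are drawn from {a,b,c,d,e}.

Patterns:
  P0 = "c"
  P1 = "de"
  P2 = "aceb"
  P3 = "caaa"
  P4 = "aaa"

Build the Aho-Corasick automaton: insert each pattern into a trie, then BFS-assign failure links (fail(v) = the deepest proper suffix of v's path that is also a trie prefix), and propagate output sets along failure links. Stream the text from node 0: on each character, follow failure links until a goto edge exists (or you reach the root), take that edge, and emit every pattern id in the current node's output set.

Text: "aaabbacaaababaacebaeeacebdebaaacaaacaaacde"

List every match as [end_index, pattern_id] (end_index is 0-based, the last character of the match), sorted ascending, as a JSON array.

Build:
Trie (insert patterns):
  0='ε' goto a→4 c→1 d→2
  1='c' goto a→8  ←P0
  2='d' goto e→3
  3='de' goto ·  ←P1
  4='a' goto a→11 c→5
  5='ac' goto e→6
  6='ace' goto b→7
  7='aceb' goto ·  ←P2
  8='ca' goto a→9
  9='caa' goto a→10
  10='caaa' goto ·  ←P3
  11='aa' goto a→12
  12='aaa' goto ·  ←P4

Failure links (BFS by depth):
  n1('c'): parent n0 fail=0; on 'c' 0 → fail=0;  out {0}∪∅={0}
  n2('d'): parent n0 fail=0; on 'd' 0 → fail=0;  out ∅∪∅=∅
  n4('a'): parent n0 fail=0; on 'a' 0 → fail=0;  out ∅∪∅=∅
  n3('de'): parent n2 fail=0; on 'e' 0 → fail=0;  out {1}∪∅={1}
  n5('ac'): parent n4 fail=0; on 'c' 0 → fail=1;  out ∅∪{0}={0}
  n8('ca'): parent n1 fail=0; on 'a' 0 → fail=4;  out ∅∪∅=∅
  n11('aa'): parent n4 fail=0; on 'a' 0 → fail=4;  out ∅∪∅=∅
  n6('ace'): parent n5 fail=1; on 'e' 1→0 → fail=0;  out ∅∪∅=∅
  n9('caa'): parent n8 fail=4; on 'a' 4 → fail=11;  out ∅∪∅=∅
  n12('aaa'): parent n11 fail=4; on 'a' 4 → fail=11;  out {4}∪∅={4}
  n7('aceb'): parent n6 fail=0; on 'b' 0 → fail=0;  out {2}∪∅={2}
  n10('caaa'): parent n9 fail=11; on 'a' 11 → fail=12;  out {3}∪{4}={3,4}

Run:
pos 0 'a': at 4
pos 1 'a': at 11
pos 2 'a': at 12  emit P4@[0:2]
pos 3 'b': at 0 (via fail)
pos 4 'b': at 0
pos 5 'a': at 4
pos 6 'c': at 5  emit P0@[6:6]
pos 7 'a': at 8 (via fail)
pos 8 'a': at 9
pos 9 'a': at 10  emit P3@[6:9],P4@[7:9]
pos 10 'b': at 0 (via fail)
pos 11 'a': at 4
pos 12 'b': at 0 (via fail)
pos 13 'a': at 4
pos 14 'a': at 11
pos 15 'c': at 5 (via fail)  emit P0@[15:15]
pos 16 'e': at 6
pos 17 'b': at 7  emit P2@[14:17]
pos 18 'a': at 4 (via fail)
pos 19 'e': at 0 (via fail)
pos 20 'e': at 0
pos 21 'a': at 4
pos 22 'c': at 5  emit P0@[22:22]
pos 23 'e': at 6
pos 24 'b': at 7  emit P2@[21:24]
pos 25 'd': at 2 (via fail)
pos 26 'e': at 3  emit P1@[25:26]
pos 27 'b': at 0 (via fail)
pos 28 'a': at 4
pos 29 'a': at 11
pos 30 'a': at 12  emit P4@[28:30]
pos 31 'c': at 5 (via fail)  emit P0@[31:31]
pos 32 'a': at 8 (via fail)
pos 33 'a': at 9
pos 34 'a': at 10  emit P3@[31:34],P4@[32:34]
pos 35 'c': at 5 (via fail)  emit P0@[35:35]
pos 36 'a': at 8 (via fail)
pos 37 'a': at 9
pos 38 'a': at 10  emit P3@[35:38],P4@[36:38]
pos 39 'c': at 5 (via fail)  emit P0@[39:39]
pos 40 'd': at 2 (via fail)
pos 41 'e': at 3  emit P1@[40:41]

Result: [[2,4],[6,0],[9,3],[9,4],[15,0],[17,2],[22,0],[24,2],[26,1],[30,4],[31,0],[34,3],[34,4],[35,0],[38,3],[38,4],[39,0],[41,1]]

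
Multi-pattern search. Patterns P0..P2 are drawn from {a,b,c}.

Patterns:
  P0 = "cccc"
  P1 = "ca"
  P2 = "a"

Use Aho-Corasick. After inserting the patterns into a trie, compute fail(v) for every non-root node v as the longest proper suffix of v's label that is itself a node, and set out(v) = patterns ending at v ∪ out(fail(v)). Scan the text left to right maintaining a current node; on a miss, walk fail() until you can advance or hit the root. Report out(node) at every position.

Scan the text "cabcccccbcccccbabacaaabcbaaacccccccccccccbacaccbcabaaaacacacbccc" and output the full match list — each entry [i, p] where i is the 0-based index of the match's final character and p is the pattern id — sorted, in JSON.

Build automaton:
Trie (insert patterns):
  n0 'ε': a→6 c→1
  n1 'c': a→5 c→2
  n2 'cc': c→3
  n3 'ccc': c→4
  n4 'cccc': ·  ←P0
  n5 'ca': ·  ←P1
  n6 'a': ·  ←P2

BFS fail/out derivation:
  fail(1) 'c': from fail(0)=0 chase 'c': 0 ⇒ 0;  out=∅∪out(0)=∅
  fail(6) 'a': from fail(0)=0 chase 'a': 0 ⇒ 0;  out={2}∪out(0)={2}
  fail(2) 'cc': from fail(1)=0 chase 'c': 0 ⇒ 1;  out=∅∪out(1)=∅
  fail(5) 'ca': from fail(1)=0 chase 'a': 0 ⇒ 6;  out={1}∪out(6)={1,2}
  fail(3) 'ccc': from fail(2)=1 chase 'c': 1 ⇒ 2;  out=∅∪out(2)=∅
  fail(4) 'cccc': from fail(3)=2 chase 'c': 2 ⇒ 3;  out={0}∪out(3)={0}

Scan:
pos 0 'c': at 1
pos 1 'a': at 5  emit P1@[0:1],P2@[1:1]
pos 2 'b': at 0 (via fail)
pos 3 'c': at 1
pos 4 'c': at 2
pos 5 'c': at 3
pos 6 'c': at 4  emit P0@[3:6]
pos 7 'c': at 4 (via fail)  emit P0@[4:7]
pos 8 'b': at 0 (via fail)
pos 9 'c': at 1
pos 10 'c': at 2
pos 11 'c': at 3
pos 12 'c': at 4  emit P0@[9:12]
pos 13 'c': at 4 (via fail)  emit P0@[10:13]
pos 14 'b': at 0 (via fail)
pos 15 'a': at 6  emit P2@[15:15]
pos 16 'b': at 0 (via fail)
pos 17 'a': at 6  emit P2@[17:17]
pos 18 'c': at 1 (via fail)
pos 19 'a': at 5  emit P1@[18:19],P2@[19:19]
pos 20 'a': at 6 (via fail)  emit P2@[20:20]
pos 21 'a': at 6 (via fail)  emit P2@[21:21]
pos 22 'b': at 0 (via fail)
pos 23 'c': at 1
pos 24 'b': at 0 (via fail)
pos 25 'a': at 6  emit P2@[25:25]
pos 26 'a': at 6 (via fail)  emit P2@[26:26]
pos 27 'a': at 6 (via fail)  emit P2@[27:27]
pos 28 'c': at 1 (via fail)
pos 29 'c': at 2
pos 30 'c': at 3
pos 31 'c': at 4  emit P0@[28:31]
pos 32 'c': at 4 (via fail)  emit P0@[29:32]
pos 33 'c': at 4 (via fail)  emit P0@[30:33]
pos 34 'c': at 4 (via fail)  emit P0@[31:34]
pos 35 'c': at 4 (via fail)  emit P0@[32:35]
pos 36 'c': at 4 (via fail)  emit P0@[33:36]
pos 37 'c': at 4 (via fail)  emit P0@[34:37]
pos 38 'c': at 4 (via fail)  emit P0@[35:38]
pos 39 'c': at 4 (via fail)  emit P0@[36:39]
pos 40 'c': at 4 (via fail)  emit P0@[37:40]
pos 41 'b': at 0 (via fail)
pos 42 'a': at 6  emit P2@[42:42]
pos 43 'c': at 1 (via fail)
pos 44 'a': at 5  emit P1@[43:44],P2@[44:44]
pos 45 'c': at 1 (via fail)
pos 46 'c': at 2
pos 47 'b': at 0 (via fail)
pos 48 'c': at 1
pos 49 'a': at 5  emit P1@[48:49],P2@[49:49]
pos 50 'b': at 0 (via fail)
pos 51 'a': at 6  emit P2@[51:51]
pos 52 'a': at 6 (via fail)  emit P2@[52:52]
pos 53 'a': at 6 (via fail)  emit P2@[53:53]
pos 54 'a': at 6 (via fail)  emit P2@[54:54]
pos 55 'c': at 1 (via fail)
pos 56 'a': at 5  emit P1@[55:56],P2@[56:56]
pos 57 'c': at 1 (via fail)
pos 58 'a': at 5  emit P1@[57:58],P2@[58:58]
pos 59 'c': at 1 (via fail)
pos 60 'b': at 0 (via fail)
pos 61 'c': at 1
pos 62 'c': at 2
pos 63 'c': at 3

Result: [[1,1],[1,2],[6,0],[7,0],[12,0],[13,0],[15,2],[17,2],[19,1],[19,2],[20,2],[21,2],[25,2],[26,2],[27,2],[31,0],[32,0],[33,0],[34,0],[35,0],[36,0],[37,0],[38,0],[39,0],[40,0],[42,2],[44,1],[44,2],[49,1],[49,2],[51,2],[52,2],[53,2],[54,2],[56,1],[56,2],[58,1],[58,2]]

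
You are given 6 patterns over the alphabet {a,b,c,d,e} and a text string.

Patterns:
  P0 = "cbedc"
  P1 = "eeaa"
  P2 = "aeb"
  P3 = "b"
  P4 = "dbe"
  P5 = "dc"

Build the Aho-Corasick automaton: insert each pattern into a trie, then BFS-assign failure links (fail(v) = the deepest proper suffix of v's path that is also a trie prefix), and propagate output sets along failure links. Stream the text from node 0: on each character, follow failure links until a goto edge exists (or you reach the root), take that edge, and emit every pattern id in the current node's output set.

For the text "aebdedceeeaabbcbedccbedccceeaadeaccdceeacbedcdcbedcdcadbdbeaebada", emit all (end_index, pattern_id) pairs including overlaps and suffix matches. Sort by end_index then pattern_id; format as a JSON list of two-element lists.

Build automaton:
Trie nodes:
  0='ε' goto a→10 b→13 c→1 d→14 e→6
  1='c' goto b→2
  2='cb' goto e→3
  3='cbe' goto d→4
  4='cbed' goto c→5
  5='cbedc' goto ·  ←P0
  6='e' goto e→7
  7='ee' goto a→8
  8='eea' goto a→9
  9='eeaa' goto ·  ←P1
  10='a' goto e→11
  11='ae' goto b→12
  12='aeb' goto ·  ←P2
  13='b' goto ·  ←P3
  14='d' goto b→15 c→17
  15='db' goto e→16
  16='dbe' goto ·  ←P4
  17='dc' goto ·  ←P5

Failure links (BFS by depth):
  n1('c'): parent n0 fail=0; on 'c' 0 → fail=0;  out ∅∪∅=∅
  n6('e'): parent n0 fail=0; on 'e' 0 → fail=0;  out ∅∪∅=∅
  n10('a'): parent n0 fail=0; on 'a' 0 → fail=0;  out ∅∪∅=∅
  n13('b'): parent n0 fail=0; on 'b' 0 → fail=0;  out {3}∪∅={3}
  n14('d'): parent n0 fail=0; on 'd' 0 → fail=0;  out ∅∪∅=∅
  n2('cb'): parent n1 fail=0; on 'b' 0 → fail=13;  out ∅∪{3}={3}
  n7('ee'): parent n6 fail=0; on 'e' 0 → fail=6;  out ∅∪∅=∅
  n11('ae'): parent n10 fail=0; on 'e' 0 → fail=6;  out ∅∪∅=∅
  n15('db'): parent n14 fail=0; on 'b' 0 → fail=13;  out ∅∪{3}={3}
  n17('dc'): parent n14 fail=0; on 'c' 0 → fail=1;  out {5}∪∅={5}
  n3('cbe'): parent n2 fail=13; on 'e' 13→0 → fail=6;  out ∅∪∅=∅
  n8('eea'): parent n7 fail=6; on 'a' 6→0 → fail=10;  out ∅∪∅=∅
  n12('aeb'): parent n11 fail=6; on 'b' 6→0 → fail=13;  out {2}∪{3}={2,3}
  n16('dbe'): parent n15 fail=13; on 'e' 13→0 → fail=6;  out {4}∪∅={4}
  n4('cbed'): parent n3 fail=6; on 'd' 6→0 → fail=14;  out ∅∪∅=∅
  n9('eeaa'): parent n8 fail=10; on 'a' 10→0 → fail=10;  out {1}∪∅={1}
  n5('cbedc'): parent n4 fail=14; on 'c' 14 → fail=17;  out {0}∪{5}={0,5}

Run:
[0] read 'a'  n0⇒n10
[1] read 'e'  n10⇒n11
[2] read 'b'  n11⇒n12  ** P2@[0:2],P3@[2:2]
[3] read 'd'  n12⇒n14 (fail-walked)
[4] read 'e'  n14⇒n6 (fail-walked)
[5] read 'd'  n6⇒n14 (fail-walked)
[6] read 'c'  n14⇒n17  ** P5@[5:6]
[7] read 'e'  n17⇒n6 (fail-walked)
[8] read 'e'  n6⇒n7
[9] read 'e'  n7⇒n7 (fail-walked)
[10] read 'a'  n7⇒n8
[11] read 'a'  n8⇒n9  ** P1@[8:11]
[12] read 'b'  n9⇒n13 (fail-walked)  ** P3@[12:12]
[13] read 'b'  n13⇒n13 (fail-walked)  ** P3@[13:13]
[14] read 'c'  n13⇒n1 (fail-walked)
[15] read 'b'  n1⇒n2  ** P3@[15:15]
[16] read 'e'  n2⇒n3
[17] read 'd'  n3⇒n4
[18] read 'c'  n4⇒n5  ** P0@[14:18],P5@[17:18]
[19] read 'c'  n5⇒n1 (fail-walked)
[20] read 'b'  n1⇒n2  ** P3@[20:20]
[21] read 'e'  n2⇒n3
[22] read 'd'  n3⇒n4
[23] read 'c'  n4⇒n5  ** P0@[19:23],P5@[22:23]
[24] read 'c'  n5⇒n1 (fail-walked)
[25] read 'c'  n1⇒n1 (fail-walked)
[26] read 'e'  n1⇒n6 (fail-walked)
[27] read 'e'  n6⇒n7
[28] read 'a'  n7⇒n8
[29] read 'a'  n8⇒n9  ** P1@[26:29]
[30] read 'd'  n9⇒n14 (fail-walked)
[31] read 'e'  n14⇒n6 (fail-walked)
[32] read 'a'  n6⇒n10 (fail-walked)
[33] read 'c'  n10⇒n1 (fail-walked)
[34] read 'c'  n1⇒n1 (fail-walked)
[35] read 'd'  n1⇒n14 (fail-walked)
[36] read 'c'  n14⇒n17  ** P5@[35:36]
[37] read 'e'  n17⇒n6 (fail-walked)
[38] read 'e'  n6⇒n7
[39] read 'a'  n7⇒n8
[40] read 'c'  n8⇒n1 (fail-walked)
[41] read 'b'  n1⇒n2  ** P3@[41:41]
[42] read 'e'  n2⇒n3
[43] read 'd'  n3⇒n4
[44] read 'c'  n4⇒n5  ** P0@[40:44],P5@[43:44]
[45] read 'd'  n5⇒n14 (fail-walked)
[46] read 'c'  n14⇒n17  ** P5@[45:46]
[47] read 'b'  n17⇒n2 (fail-walked)  ** P3@[47:47]
[48] read 'e'  n2⇒n3
[49] read 'd'  n3⇒n4
[50] read 'c'  n4⇒n5  ** P0@[46:50],P5@[49:50]
[51] read 'd'  n5⇒n14 (fail-walked)
[52] read 'c'  n14⇒n17  ** P5@[51:52]
[53] read 'a'  n17⇒n10 (fail-walked)
[54] read 'd'  n10⇒n14 (fail-walked)
[55] read 'b'  n14⇒n15  ** P3@[55:55]
[56] read 'd'  n15⇒n14 (fail-walked)
[57] read 'b'  n14⇒n15  ** P3@[57:57]
[58] read 'e'  n15⇒n16  ** P4@[56:58]
[59] read 'a'  n16⇒n10 (fail-walked)
[60] read 'e'  n10⇒n11
[61] read 'b'  n11⇒n12  ** P2@[59:61],P3@[61:61]
[62] read 'a'  n12⇒n10 (fail-walked)
[63] read 'd'  n10⇒n14 (fail-walked)
[64] read 'a'  n14⇒n10 (fail-walked)

All matches (sorted): [[2,2],[2,3],[6,5],[11,1],[12,3],[13,3],[15,3],[18,0],[18,5],[20,3],[23,0],[23,5],[29,1],[36,5],[41,3],[44,0],[44,5],[46,5],[47,3],[50,0],[50,5],[52,5],[55,3],[57,3],[58,4],[61,2],[61,3]]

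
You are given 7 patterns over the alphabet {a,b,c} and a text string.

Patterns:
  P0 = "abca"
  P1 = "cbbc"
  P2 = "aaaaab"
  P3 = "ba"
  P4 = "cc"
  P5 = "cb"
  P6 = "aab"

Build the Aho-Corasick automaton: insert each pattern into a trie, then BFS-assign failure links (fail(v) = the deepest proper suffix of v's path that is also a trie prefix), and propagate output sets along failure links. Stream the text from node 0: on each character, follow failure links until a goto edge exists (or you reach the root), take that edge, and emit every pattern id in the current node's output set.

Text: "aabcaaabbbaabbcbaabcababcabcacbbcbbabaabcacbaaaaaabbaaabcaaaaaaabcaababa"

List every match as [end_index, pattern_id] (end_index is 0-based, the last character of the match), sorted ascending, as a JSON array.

Construct AC machine:
Trie nodes:
  0='ε' goto a→1 b→14 c→5
  1='a' goto a→9 b→2
  2='ab' goto c→3
  3='abc' goto a→4
  4='abca' goto ·  ←P0
  5='c' goto b→6 c→16
  6='cb' goto b→7  ←P5
  7='cbb' goto c→8
  8='cbbc' goto ·  ←P1
  9='aa' goto a→10 b→17
  10='aaa' goto a→11
  11='aaaa' goto a→12
  12='aaaaa' goto b→13
  13='aaaaab' goto ·  ←P2
  14='b' goto a→15
  15='ba' goto ·  ←P3
  16='cc' goto ·  ←P4
  17='aab' goto ·  ←P6

BFS fail/out derivation:
  n1('a'): parent n0 fail=0; on 'a' 0 → fail=0;  out ∅∪∅=∅
  n5('c'): parent n0 fail=0; on 'c' 0 → fail=0;  out ∅∪∅=∅
  n14('b'): parent n0 fail=0; on 'b' 0 → fail=0;  out ∅∪∅=∅
  n2('ab'): parent n1 fail=0; on 'b' 0 → fail=14;  out ∅∪∅=∅
  n6('cb'): parent n5 fail=0; on 'b' 0 → fail=14;  out {5}∪∅={5}
  n9('aa'): parent n1 fail=0; on 'a' 0 → fail=1;  out ∅∪∅=∅
  n15('ba'): parent n14 fail=0; on 'a' 0 → fail=1;  out {3}∪∅={3}
  n16('cc'): parent n5 fail=0; on 'c' 0 → fail=5;  out {4}∪∅={4}
  n3('abc'): parent n2 fail=14; on 'c' 14→0 → fail=5;  out ∅∪∅=∅
  n7('cbb'): parent n6 fail=14; on 'b' 14→0 → fail=14;  out ∅∪∅=∅
  n10('aaa'): parent n9 fail=1; on 'a' 1 → fail=9;  out ∅∪∅=∅
  n17('aab'): parent n9 fail=1; on 'b' 1 → fail=2;  out {6}∪∅={6}
  n4('abca'): parent n3 fail=5; on 'a' 5→0 → fail=1;  out {0}∪∅={0}
  n8('cbbc'): parent n7 fail=14; on 'c' 14→0 → fail=5;  out {1}∪∅={1}
  n11('aaaa'): parent n10 fail=9; on 'a' 9 → fail=10;  out ∅∪∅=∅
  n12('aaaaa'): parent n11 fail=10; on 'a' 10 → fail=11;  out ∅∪∅=∅
  n13('aaaaab'): parent n12 fail=11; on 'b' 11→10→9 → fail=17;  out {2}∪{6}={2,6}

Scan:
i=0 'a': node 0→1
i=1 'a': node 1→9
i=2 'b': node 9→17  ** P6@[0:2]
i=3 'c': node 17→3 (fail-walked)
i=4 'a': node 3→4  ** P0@[1:4]
i=5 'a': node 4→9 (fail-walked)
i=6 'a': node 9→10
i=7 'b': node 10→17 (fail-walked)  ** P6@[5:7]
i=8 'b': node 17→14 (fail-walked)
i=9 'b': node 14→14 (fail-walked)
i=10 'a': node 14→15  ** P3@[9:10]
i=11 'a': node 15→9 (fail-walked)
i=12 'b': node 9→17  ** P6@[10:12]
i=13 'b': node 17→14 (fail-walked)
i=14 'c': node 14→5 (fail-walked)
i=15 'b': node 5→6  ** P5@[14:15]
i=16 'a': node 6→15 (fail-walked)  ** P3@[15:16]
i=17 'a': node 15→9 (fail-walked)
i=18 'b': node 9→17  ** P6@[16:18]
i=19 'c': node 17→3 (fail-walked)
i=20 'a': node 3→4  ** P0@[17:20]
i=21 'b': node 4→2 (fail-walked)
i=22 'a': node 2→15 (fail-walked)  ** P3@[21:22]
i=23 'b': node 15→2 (fail-walked)
i=24 'c': node 2→3
i=25 'a': node 3→4  ** P0@[22:25]
i=26 'b': node 4→2 (fail-walked)
i=27 'c': node 2→3
i=28 'a': node 3→4  ** P0@[25:28]
i=29 'c': node 4→5 (fail-walked)
i=30 'b': node 5→6  ** P5@[29:30]
i=31 'b': node 6→7
i=32 'c': node 7→8  ** P1@[29:32]
i=33 'b': node 8→6 (fail-walked)  ** P5@[32:33]
i=34 'b': node 6→7
i=35 'a': node 7→15 (fail-walked)  ** P3@[34:35]
i=36 'b': node 15→2 (fail-walked)
i=37 'a': node 2→15 (fail-walked)  ** P3@[36:37]
i=38 'a': node 15→9 (fail-walked)
i=39 'b': node 9→17  ** P6@[37:39]
i=40 'c': node 17→3 (fail-walked)
i=41 'a': node 3→4  ** P0@[38:41]
i=42 'c': node 4→5 (fail-walked)
i=43 'b': node 5→6  ** P5@[42:43]
i=44 'a': node 6→15 (fail-walked)  ** P3@[43:44]
i=45 'a': node 15→9 (fail-walked)
i=46 'a': node 9→10
i=47 'a': node 10→11
i=48 'a': node 11→12
i=49 'a': node 12→12 (fail-walked)
i=50 'b': node 12→13  ** P2@[45:50],P6@[48:50]
i=51 'b': node 13→14 (fail-walked)
i=52 'a': node 14→15  ** P3@[51:52]
i=53 'a': node 15→9 (fail-walked)
i=54 'a': node 9→10
i=55 'b': node 10→17 (fail-walked)  ** P6@[53:55]
i=56 'c': node 17→3 (fail-walked)
i=57 'a': node 3→4  ** P0@[54:57]
i=58 'a': node 4→9 (fail-walked)
i=59 'a': node 9→10
i=60 'a': node 10→11
i=61 'a': node 11→12
i=62 'a': node 12→12 (fail-walked)
i=63 'a': node 12→12 (fail-walked)
i=64 'b': node 12→13  ** P2@[59:64],P6@[62:64]
i=65 'c': node 13→3 (fail-walked)
i=66 'a': node 3→4  ** P0@[63:66]
i=67 'a': node 4→9 (fail-walked)
i=68 'b': node 9→17  ** P6@[66:68]
i=69 'a': node 17→15 (fail-walked)  ** P3@[68:69]
i=70 'b': node 15→2 (fail-walked)
i=71 'a': node 2→15 (fail-walked)  ** P3@[70:71]

Result: [[2,6],[4,0],[7,6],[10,3],[12,6],[15,5],[16,3],[18,6],[20,0],[22,3],[25,0],[28,0],[30,5],[32,1],[33,5],[35,3],[37,3],[39,6],[41,0],[43,5],[44,3],[50,2],[50,6],[52,3],[55,6],[57,0],[64,2],[64,6],[66,0],[68,6],[69,3],[71,3]]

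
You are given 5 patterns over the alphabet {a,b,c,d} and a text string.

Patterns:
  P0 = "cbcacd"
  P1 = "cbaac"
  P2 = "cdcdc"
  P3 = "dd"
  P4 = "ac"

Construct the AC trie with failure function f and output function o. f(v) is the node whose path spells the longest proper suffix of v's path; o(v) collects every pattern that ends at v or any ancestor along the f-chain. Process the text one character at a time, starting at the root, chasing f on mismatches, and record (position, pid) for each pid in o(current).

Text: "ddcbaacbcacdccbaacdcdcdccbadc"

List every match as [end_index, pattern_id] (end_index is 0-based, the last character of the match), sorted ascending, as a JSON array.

Build automaton:
Trie nodes:
  0='ε' goto a→16 c→1 d→14
  1='c' goto b→2 d→10
  2='cb' goto a→7 c→3
  3='cbc' goto a→4
  4='cbca' goto c→5
  5='cbcac' goto d→6
  6='cbcacd' goto ·  ←P0
  7='cba' goto a→8
  8='cbaa' goto c→9
  9='cbaac' goto ·  ←P1
  10='cd' goto c→11
  11='cdc' goto d→12
  12='cdcd' goto c→13
  13='cdcdc' goto ·  ←P2
  14='d' goto d→15
  15='dd' goto ·  ←P3
  16='a' goto c→17
  17='ac' goto ·  ←P4

Failure links (BFS by depth):
  fail(1) 'c': from fail(0)=0 chase 'c': 0 ⇒ 0;  out=∅∪out(0)=∅
  fail(14) 'd': from fail(0)=0 chase 'd': 0 ⇒ 0;  out=∅∪out(0)=∅
  fail(16) 'a': from fail(0)=0 chase 'a': 0 ⇒ 0;  out=∅∪out(0)=∅
  fail(2) 'cb': from fail(1)=0 chase 'b': 0 ⇒ 0;  out=∅∪out(0)=∅
  fail(10) 'cd': from fail(1)=0 chase 'd': 0 ⇒ 14;  out=∅∪out(14)=∅
  fail(15) 'dd': from fail(14)=0 chase 'd': 0 ⇒ 14;  out={3}∪out(14)={3}
  fail(17) 'ac': from fail(16)=0 chase 'c': 0 ⇒ 1;  out={4}∪out(1)={4}
  fail(3) 'cbc': from fail(2)=0 chase 'c': 0 ⇒ 1;  out=∅∪out(1)=∅
  fail(7) 'cba': from fail(2)=0 chase 'a': 0 ⇒ 16;  out=∅∪out(16)=∅
  fail(11) 'cdc': from fail(10)=14 chase 'c': 14→0 ⇒ 1;  out=∅∪out(1)=∅
  fail(4) 'cbca': from fail(3)=1 chase 'a': 1→0 ⇒ 16;  out=∅∪out(16)=∅
  fail(8) 'cbaa': from fail(7)=16 chase 'a': 16→0 ⇒ 16;  out=∅∪out(16)=∅
  fail(12) 'cdcd': from fail(11)=1 chase 'd': 1 ⇒ 10;  out=∅∪out(10)=∅
  fail(5) 'cbcac': from fail(4)=16 chase 'c': 16 ⇒ 17;  out=∅∪out(17)={4}
  fail(9) 'cbaac': from fail(8)=16 chase 'c': 16 ⇒ 17;  out={1}∪out(17)={1,4}
  fail(13) 'cdcdc': from fail(12)=10 chase 'c': 10 ⇒ 11;  out={2}∪out(11)={2}
  fail(6) 'cbcacd': from fail(5)=17 chase 'd': 17→1 ⇒ 10;  out={0}∪out(10)={0}

Scan:
pos 0 'd': at 14
pos 1 'd': at 15  → match P3@[0:1]
pos 2 'c': at 1 (via fail)
pos 3 'b': at 2
pos 4 'a': at 7
pos 5 'a': at 8
pos 6 'c': at 9  → match P1@[2:6],P4@[5:6]
pos 7 'b': at 2 (via fail)
pos 8 'c': at 3
pos 9 'a': at 4
pos 10 'c': at 5  → match P4@[9:10]
pos 11 'd': at 6  → match P0@[6:11]
pos 12 'c': at 11 (via fail)
pos 13 'c': at 1 (via fail)
pos 14 'b': at 2
pos 15 'a': at 7
pos 16 'a': at 8
pos 17 'c': at 9  → match P1@[13:17],P4@[16:17]
pos 18 'd': at 10 (via fail)
pos 19 'c': at 11
pos 20 'd': at 12
pos 21 'c': at 13  → match P2@[17:21]
pos 22 'd': at 12 (via fail)
pos 23 'c': at 13  → match P2@[19:23]
pos 24 'c': at 1 (via fail)
pos 25 'b': at 2
pos 26 'a': at 7
pos 27 'd': at 14 (via fail)
pos 28 'c': at 1 (via fail)

Matches: [[1,3],[6,1],[6,4],[10,4],[11,0],[17,1],[17,4],[21,2],[23,2]]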